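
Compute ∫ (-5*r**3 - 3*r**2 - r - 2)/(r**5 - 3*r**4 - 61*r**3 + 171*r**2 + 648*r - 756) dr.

-5081*log(r - 6)/26325 - 11*log(r - 1)/800 - 109*log(r + 3)/1296 + 121*log(r + 7)/416 + 92/(45*r - 270) + C

Factor the denominator: (r - 6)**2*(r - 1)*(r + 3)*(r + 7).
Partial-fraction decomposition: 121/(416*(r + 7)) - 109/(1296*(r + 3)) - 11/(800*(r - 1)) - 5081/(26325*(r - 6)) - 92/(45*(r - 6)**2).
Integrate each term; A/(r−a) gives A·log|r−a|; A/(r−a)² gives −A/(r−a).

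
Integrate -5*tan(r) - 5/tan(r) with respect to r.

-5*log(tan(r)) + C

Let u = tan(r), so du = (tan(r)**2 + 1) dr.
Rewriting, the integral becomes -5·∫ 1/u du = -5·log(u).
Substituting back, u = tan(r).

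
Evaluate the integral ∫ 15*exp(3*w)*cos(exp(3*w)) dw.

Let u = exp(3*w), so du = (3*exp(3*w)) dw.
Rewriting, the integral becomes 5·∫ cos(u) du = 5·sin(u).
Substituting back, u = exp(3*w).

5*sin(exp(3*w)) + C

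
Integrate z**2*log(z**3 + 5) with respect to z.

z**3*log(z**3 + 5)/3 - z**3/3 + 5*log(z**3 + 5)/3 + C

Let u = z**3 + 5, so du = (3*z**2) dz.
The integral becomes (1/3)·∫ log(u) du; integrate by parts with u′=log(u), dv′=du.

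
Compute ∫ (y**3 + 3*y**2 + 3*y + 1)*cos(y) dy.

y**3*sin(y) + 3*y**2*sin(y) + 3*y**2*cos(y) - 3*y*sin(y) + 6*y*cos(y) - 5*sin(y) - 3*cos(y) + C

Use integration by parts with u = y**3 + 3*y**2 + 3*y + 1, dv = cos(y) dy, so v = sin(y).
Apply parts 3 times (tabular method): alternate signs, differentiate u down to 0, integrate dv up.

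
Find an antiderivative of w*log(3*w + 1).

Use integration by parts with u = log(3*w + 1), dv = w dw.
Then du = 3/(3*w + 1) dw and v = w**2/2.

w**2*log(3*w + 1)/2 - w**2/4 + w/6 - log(3*w + 1)/18 + C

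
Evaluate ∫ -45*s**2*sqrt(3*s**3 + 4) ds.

-10*(3*s**3 + 4)**(3/2)/3 + C

Let u = 3*s**3 + 4, so du = (9*s**2) ds.
Rewriting, the integral becomes -5·∫ √u du = -5·(2/3)u^(3/2).
Substituting back, u = 3*s**3 + 4.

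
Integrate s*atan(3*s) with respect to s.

s**2*atan(3*s)/2 - s/6 + atan(3*s)/18 + C

Use integration by parts with u = arctan(3*s), dv = s ds.
Then du = 3/(9*s**2 + 1) ds.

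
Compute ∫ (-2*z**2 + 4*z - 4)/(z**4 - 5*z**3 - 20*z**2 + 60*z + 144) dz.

-13*log(z - 6)/36 + 5*log(z - 4)/21 - 5*log(z + 2)/12 + 34*log(z + 3)/63 + C

Factor the denominator: (z - 6)*(z - 4)*(z + 2)*(z + 3).
Partial-fraction decomposition: 34/(63*(z + 3)) - 5/(12*(z + 2)) + 5/(21*(z - 4)) - 13/(36*(z - 6)).
Integrate each term: A/(z−a) contributes A·log|z−a|.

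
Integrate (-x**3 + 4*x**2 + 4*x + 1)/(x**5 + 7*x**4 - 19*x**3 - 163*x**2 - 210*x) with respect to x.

-log(x)/210 - log(x - 5)/840 + 17*log(x + 2)/70 - 13*log(x + 3)/24 + 32*log(x + 7)/105 + C

Factor the denominator: x*(x - 5)*(x + 2)*(x + 3)*(x + 7).
Partial-fraction decomposition: 32/(105*(x + 7)) - 13/(24*(x + 3)) + 17/(70*(x + 2)) - 1/(840*(x - 5)) - 1/(210*x).
Integrate each term: A/(x−a) contributes A·log|x−a|.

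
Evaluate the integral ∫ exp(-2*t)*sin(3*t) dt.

Let I denote the integral. Integrate by parts with u = sin(3*t), dv = exp(-2*t) dt, so v = -exp(-2*t)/2: I = -exp(-2*t)*sin(3*t)/2 + (3/2)·∫ exp(-2*t)*cos(3*t) dt.
Apply parts again with u = cos(3*t), dv = exp(-2*t) dt: ∫ exp(-2*t)*cos(3*t) dt = -exp(-2*t)*cos(3*t)/2 − (3/2)·I. Substituting back brings back I: I = -exp(-2*t)*sin(3*t)/2 - 3*exp(-2*t)*cos(3*t)/4 − (9/4)·I.
Solving for I: (1 + 9/4)·I equals the remaining terms, so I = (4/13)·(-exp(-2*t)*sin(3*t)/2 - 3*exp(-2*t)*cos(3*t)/4).

-2*exp(-2*t)*sin(3*t)/13 - 3*exp(-2*t)*cos(3*t)/13 + C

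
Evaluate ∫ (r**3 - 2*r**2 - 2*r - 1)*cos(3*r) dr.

Use integration by parts with u = r**3 - 2*r**2 - 2*r - 1, dv = cos(3*r) dr, so v = sin(3*r)/3.
Apply parts 3 times (tabular method): alternate signs, differentiate u down to 0, integrate dv up.

r**3*sin(3*r)/3 - 2*r**2*sin(3*r)/3 + r**2*cos(3*r)/3 - 8*r*sin(3*r)/9 - 4*r*cos(3*r)/9 - 5*sin(3*r)/27 - 8*cos(3*r)/27 + C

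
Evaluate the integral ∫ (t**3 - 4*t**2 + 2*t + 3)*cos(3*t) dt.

Use integration by parts with u = t**3 - 4*t**2 + 2*t + 3, dv = cos(3*t) dt, so v = sin(3*t)/3.
Apply parts 3 times (tabular method): alternate signs, differentiate u down to 0, integrate dv up.

t**3*sin(3*t)/3 - 4*t**2*sin(3*t)/3 + t**2*cos(3*t)/3 + 4*t*sin(3*t)/9 - 8*t*cos(3*t)/9 + 35*sin(3*t)/27 + 4*cos(3*t)/27 + C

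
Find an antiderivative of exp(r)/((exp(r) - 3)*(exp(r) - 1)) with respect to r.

Let u = e^r, du = e^r dr.
The integral becomes ∫ du/((u-1)(u-3)); decompose into partial fractions.

log(exp(r) - 3)/2 - log(exp(r) - 1)/2 + C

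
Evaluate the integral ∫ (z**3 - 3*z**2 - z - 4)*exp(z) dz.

Use integration by parts with u = z**3 - 3*z**2 - z - 4, dv = exp(z) dz, so v = exp(z).
Apply parts 3 times (tabular method): alternate signs, differentiate u down to 0, integrate dv up.

(z**3 - 6*z**2 + 11*z - 15)*exp(z) + C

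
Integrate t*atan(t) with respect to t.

t**2*atan(t)/2 - t/2 + atan(t)/2 + C

Use integration by parts with u = arctan(t), dv = t dt.
Then du = 1/(t**2 + 1) dt.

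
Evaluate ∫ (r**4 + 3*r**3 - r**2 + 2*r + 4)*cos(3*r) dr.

Use integration by parts with u = r**4 + 3*r**3 - r**2 + 2*r + 4, dv = cos(3*r) dr, so v = sin(3*r)/3.
Apply parts 4 times (tabular method): alternate signs, differentiate u down to 0, integrate dv up.

r**4*sin(3*r)/3 + r**3*sin(3*r) + 4*r**3*cos(3*r)/9 - 7*r**2*sin(3*r)/9 + r**2*cos(3*r) - 14*r*cos(3*r)/27 + 122*sin(3*r)/81 + C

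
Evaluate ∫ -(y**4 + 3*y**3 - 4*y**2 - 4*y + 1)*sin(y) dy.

y**4*cos(y) - 4*y**3*sin(y) + 3*y**3*cos(y) - 9*y**2*sin(y) - 16*y**2*cos(y) + 32*y*sin(y) - 22*y*cos(y) + 22*sin(y) + 33*cos(y) + C

Use integration by parts with u = y**4 + 3*y**3 - 4*y**2 - 4*y + 1, dv = -sin(y) dy, so v = cos(y).
Apply parts 4 times (tabular method): alternate signs, differentiate u down to 0, integrate dv up.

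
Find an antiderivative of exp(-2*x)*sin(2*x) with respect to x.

-exp(-2*x)*sin(2*x)/4 - exp(-2*x)*cos(2*x)/4 + C

Let I denote the integral. Integrate by parts with u = sin(2*x), dv = exp(-2*x) dx, so v = -exp(-2*x)/2: I = -exp(-2*x)*sin(2*x)/2 + ∫ exp(-2*x)*cos(2*x) dx.
Apply parts again with u = cos(2*x), dv = exp(-2*x) dx: ∫ exp(-2*x)*cos(2*x) dx = -exp(-2*x)*cos(2*x)/2 − I. Substituting back brings back I: I = -exp(-2*x)*sin(2*x)/2 - exp(-2*x)*cos(2*x)/2 − I.
Solving for I: (1 + 1)·I equals the remaining terms, so I = (1/2)·(-exp(-2*x)*sin(2*x)/2 - exp(-2*x)*cos(2*x)/2).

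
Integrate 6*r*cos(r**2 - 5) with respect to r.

3*sin(r**2 - 5) + C

Let u = r**2 - 5, so du = (2*r) dr.
Rewriting, the integral becomes 3·∫ cos(u) du = 3·sin(u).
Substituting back, u = r**2 - 5.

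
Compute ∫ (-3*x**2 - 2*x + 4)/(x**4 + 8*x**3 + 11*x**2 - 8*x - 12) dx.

Factor the denominator: (x - 1)*(x + 1)*(x + 2)*(x + 6).
Partial-fraction decomposition: 23/(35*(x + 6)) - 1/(3*(x + 2)) - 3/(10*(x + 1)) - 1/(42*(x - 1)).
Integrate each term: A/(x−a) contributes A·log|x−a|.

-log(x - 1)/42 - 3*log(x + 1)/10 - log(x + 2)/3 + 23*log(x + 6)/35 + C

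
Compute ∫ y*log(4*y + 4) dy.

Use integration by parts with u = log(4*y + 4), dv = y dy.
Then du = 4/(4*y + 4) dy and v = y**2/2.

y**2*log(4*y + 4)/2 - y**2/4 + y/2 - log(y + 1)/2 + C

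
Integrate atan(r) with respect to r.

r*atan(r) - log(r**2 + 1)/2 + C

Use integration by parts with u = arctan(r), dv = dr.
Then du = 1/(r**2 + 1) dr.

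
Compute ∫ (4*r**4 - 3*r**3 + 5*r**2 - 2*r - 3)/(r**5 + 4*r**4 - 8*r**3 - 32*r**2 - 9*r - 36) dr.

Factor the denominator: (r - 3)*(r + 3)*(r + 4)*(r**2 + 1).
Partial-fraction decomposition: -(8*r - 15)/(170*(r**2 + 1)) + 1301/(119*(r + 4)) - 151/(20*(r + 3)) + 93/(140*(r - 3)).
Integrate each term; A/(r−a) gives A·log|r−a|; the (Br+D)/(r²+p²) term gives a log and an atan.

93*log(r - 3)/140 - 151*log(r + 3)/20 + 1301*log(r + 4)/119 - 2*log(r**2 + 1)/85 + 3*atan(r)/34 + C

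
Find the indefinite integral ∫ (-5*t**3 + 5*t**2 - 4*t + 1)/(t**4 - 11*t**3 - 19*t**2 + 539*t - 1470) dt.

-1497*log(t - 7)/28 + 71*log(t - 6) - 173*log(t - 5)/8 - 51*log(t + 7)/56 + C

Factor the denominator: (t - 7)*(t - 6)*(t - 5)*(t + 7).
Partial-fraction decomposition: -51/(56*(t + 7)) - 173/(8*(t - 5)) + 71/(t - 6) - 1497/(28*(t - 7)).
Integrate each term: A/(t−a) contributes A·log|t−a|.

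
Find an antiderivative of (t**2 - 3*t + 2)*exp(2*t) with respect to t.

Use integration by parts with u = t**2 - 3*t + 2, dv = exp(2*t) dt, so v = exp(2*t)/2.
Apply parts 2 times (tabular method): alternate signs, differentiate u down to 0, integrate dv up.

(t**2 - 4*t + 4)*exp(2*t)/2 + C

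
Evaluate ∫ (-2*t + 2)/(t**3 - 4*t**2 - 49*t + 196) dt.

Factor the denominator: (t - 7)*(t - 4)*(t + 7).
Partial-fraction decomposition: 8/(77*(t + 7)) + 2/(11*(t - 4)) - 2/(7*(t - 7)).
Integrate each term: A/(t−a) contributes A·log|t−a|.

-2*log(t - 7)/7 + 2*log(t - 4)/11 + 8*log(t + 7)/77 + C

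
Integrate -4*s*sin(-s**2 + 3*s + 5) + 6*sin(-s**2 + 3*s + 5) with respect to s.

Let u = s**2 - 3*s - 5, so du = (2*s - 3) ds.
Rewriting, the integral becomes 2·∫ sin(u) du = 2·-cos(u).
Substituting back, u = s**2 - 3*s - 5.

-2*cos(-s**2 + 3*s + 5) + C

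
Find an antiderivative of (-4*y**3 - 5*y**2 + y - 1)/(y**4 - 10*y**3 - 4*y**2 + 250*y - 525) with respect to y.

Factor the denominator: (y - 7)*(y - 5)*(y - 3)*(y + 5).
Partial-fraction decomposition: -123/(320*(y + 5)) - 151/(64*(y - 3)) + 621/(40*(y - 5)) - 537/(32*(y - 7)).
Integrate each term: A/(y−a) contributes A·log|y−a|.

-537*log(y - 7)/32 + 621*log(y - 5)/40 - 151*log(y - 3)/64 - 123*log(y + 5)/320 + C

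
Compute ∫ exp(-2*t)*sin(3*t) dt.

Let I denote the integral. Integrate by parts with u = sin(3*t), dv = exp(-2*t) dt, so v = -exp(-2*t)/2: I = -exp(-2*t)*sin(3*t)/2 + (3/2)·∫ exp(-2*t)*cos(3*t) dt.
Apply parts again with u = cos(3*t), dv = exp(-2*t) dt: ∫ exp(-2*t)*cos(3*t) dt = -exp(-2*t)*cos(3*t)/2 − (3/2)·I. Substituting back brings back I: I = -exp(-2*t)*sin(3*t)/2 - 3*exp(-2*t)*cos(3*t)/4 − (9/4)·I.
Solving for I: (1 + 9/4)·I equals the remaining terms, so I = (4/13)·(-exp(-2*t)*sin(3*t)/2 - 3*exp(-2*t)*cos(3*t)/4).

-2*exp(-2*t)*sin(3*t)/13 - 3*exp(-2*t)*cos(3*t)/13 + C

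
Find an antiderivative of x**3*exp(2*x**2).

(2*x**2 - 1)*exp(2*x**2)/8 + C

Let u = x², du = 2x dx; rewrite as (1/2)∫ u^1·exp(2u) du.
Now integrate by parts 1 time.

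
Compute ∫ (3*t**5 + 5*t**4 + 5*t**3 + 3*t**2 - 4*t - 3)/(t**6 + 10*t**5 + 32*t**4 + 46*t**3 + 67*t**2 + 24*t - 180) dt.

Factor the denominator: (t - 1)*(t + 3)**2*(t + 5)*(t**2 + 4).
Partial-fraction decomposition: -(1174*t + 12429)/(24505*(t**2 + 4)) + 2261/(232*(t + 5)) - 36323/(5408*(t + 3)) + 423/(104*(t + 3)**2) + 3/(160*(t - 1)).
Integrate each term; A/(t−a) gives A·log|t−a|; the (Bt+D)/(t²+p²) term gives a log and an atan.

3*log(t - 1)/160 - 36323*log(t + 3)/5408 + 2261*log(t + 5)/232 - 587*log(t**2 + 4)/24505 - 12429*atan(t/2)/49010 - 423/(104*t + 312) + C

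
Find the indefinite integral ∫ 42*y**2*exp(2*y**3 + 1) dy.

7*exp(2*y**3 + 1) + C

Let u = 2*y**3 + 1, so du = (6*y**2) dy.
Rewriting, the integral becomes 7·∫ e^u du = 7·e^u.
Substituting back, u = 2*y**3 + 1.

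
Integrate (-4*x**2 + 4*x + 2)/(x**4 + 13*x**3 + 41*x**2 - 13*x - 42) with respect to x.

log(x - 1)/56 + log(x + 1)/10 - 166*log(x + 6)/35 + 37*log(x + 7)/8 + C

Factor the denominator: (x - 1)*(x + 1)*(x + 6)*(x + 7).
Partial-fraction decomposition: 37/(8*(x + 7)) - 166/(35*(x + 6)) + 1/(10*(x + 1)) + 1/(56*(x - 1)).
Integrate each term: A/(x−a) contributes A·log|x−a|.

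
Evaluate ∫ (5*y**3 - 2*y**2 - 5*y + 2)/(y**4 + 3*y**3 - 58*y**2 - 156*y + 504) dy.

Factor the denominator: (y - 7)*(y - 2)*(y + 6)**2.
Partial-fraction decomposition: 4327/(1352*(y + 6)) - 140/(13*(y + 6)**2) - 3/(40*(y - 2)) + 1584/(845*(y - 7)).
Integrate each term; A/(y−a) gives A·log|y−a|; A/(y−a)² gives −A/(y−a).

1584*log(y - 7)/845 - 3*log(y - 2)/40 + 4327*log(y + 6)/1352 + 140/(13*y + 78) + C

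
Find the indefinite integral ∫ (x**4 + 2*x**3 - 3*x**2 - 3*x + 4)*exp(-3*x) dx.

(-27*x**4 - 90*x**3 - 9*x**2 + 75*x - 83)*exp(-3*x)/81 + C

Use integration by parts with u = x**4 + 2*x**3 - 3*x**2 - 3*x + 4, dv = exp(-3*x) dx, so v = -exp(-3*x)/3.
Apply parts 4 times (tabular method): alternate signs, differentiate u down to 0, integrate dv up.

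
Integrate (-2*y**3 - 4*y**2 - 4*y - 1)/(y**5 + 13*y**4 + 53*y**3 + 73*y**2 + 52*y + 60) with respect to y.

Factor the denominator: (y + 2)*(y + 5)*(y + 6)*(y**2 + 1).
Partial-fraction decomposition: -(19*y - 3)/(370*(y**2 + 1)) + 311/(148*(y + 6)) - 13/(6*(y + 5)) + 7/(60*(y + 2)).
Integrate each term; A/(y−a) gives A·log|y−a|; the (By+D)/(y²+p²) term gives a log and an atan.

7*log(y + 2)/60 - 13*log(y + 5)/6 + 311*log(y + 6)/148 - 19*log(y**2 + 1)/740 + 3*atan(y)/370 + C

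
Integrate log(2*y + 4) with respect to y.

Use integration by parts with u = log(2*y + 4), dv = dy.
Then du = 2/(2*y + 4) dy and v = y.

y*log(2*y + 4) - y + 2*log(y + 2) + C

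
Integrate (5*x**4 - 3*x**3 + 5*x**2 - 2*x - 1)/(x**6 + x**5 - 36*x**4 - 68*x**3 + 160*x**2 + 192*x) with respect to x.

-log(x)/192 + 857*log(x - 6)/2400 - 71*log(x - 2)/864 - 2*log(x + 1)/27 - 313*log(x + 4)/1600 - 1559/(720*x + 2880) + C

Factor the denominator: x*(x - 6)*(x - 2)*(x + 1)*(x + 4)**2.
Partial-fraction decomposition: -313/(1600*(x + 4)) + 1559/(720*(x + 4)**2) - 2/(27*(x + 1)) - 71/(864*(x - 2)) + 857/(2400*(x - 6)) - 1/(192*x).
Integrate each term; A/(x−a) gives A·log|x−a|; A/(x−a)² gives −A/(x−a).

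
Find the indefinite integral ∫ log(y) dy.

y*log(y) - y + C

Use integration by parts with u = log(y), dv = dy.
Then du = 1/y dy and v = y.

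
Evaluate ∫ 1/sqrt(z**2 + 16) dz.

Substitute z = 4·tan(θ), so dz = 4·sec(θ)^2 dθ and the radical becomes sqrt(z**2 + 16) = 4·sec(θ) by the Pythagorean identity.
Integrate the resulting trig expression in θ, then back-substitute tan(θ) = z/4, sec(θ) = sqrt(z**2 + 16)/4 (absorbing any constant into C).

log(z + sqrt(z**2 + 16)) + C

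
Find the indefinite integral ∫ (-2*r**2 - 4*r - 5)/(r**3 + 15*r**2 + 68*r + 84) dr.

Factor the denominator: (r + 2)*(r + 6)*(r + 7).
Partial-fraction decomposition: -15/(r + 7) + 53/(4*(r + 6)) - 1/(4*(r + 2)).
Integrate each term: A/(r−a) contributes A·log|r−a|.

-log(r + 2)/4 + 53*log(r + 6)/4 - 15*log(r + 7) + C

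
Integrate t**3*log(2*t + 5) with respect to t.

Use integration by parts with u = log(2*t + 5), dv = t**3 dt.
Then du = 2/(2*t + 5) dt and v = t**4/4.

t**4*log(2*t + 5)/4 - t**4/16 + 5*t**3/24 - 25*t**2/32 + 125*t/32 - 625*log(2*t + 5)/64 + C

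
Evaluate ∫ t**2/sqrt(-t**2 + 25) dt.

Substitute t = 5·sin(θ), so dt = 5·cos(θ) dθ and the radical becomes sqrt(-t**2 + 25) = 5·cos(θ) by the Pythagorean identity.
Integrate the resulting trig expression in θ, then back-substitute θ = asin(t/5), sin(θ) = t/5, cos(θ) = sqrt(-t**2 + 25)/5 (absorbing any constant into C).

-t*sqrt(-t**2 + 25)/2 + 25*asin(t/5)/2 + C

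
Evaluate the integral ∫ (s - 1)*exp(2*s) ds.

(2*s - 3)*exp(2*s)/4 + C

Use integration by parts with u = s - 1, dv = exp(2*s) ds, so v = exp(2*s)/2.
Apply parts 1 times (tabular method): alternate signs, differentiate u down to 0, integrate dv up.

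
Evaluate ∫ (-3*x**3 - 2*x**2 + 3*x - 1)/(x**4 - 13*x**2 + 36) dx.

Factor the denominator: (x - 3)*(x - 2)*(x + 2)*(x + 3).
Partial-fraction decomposition: -53/(30*(x + 3)) + 9/(20*(x + 2)) + 27/(20*(x - 2)) - 91/(30*(x - 3)).
Integrate each term: A/(x−a) contributes A·log|x−a|.

-91*log(x - 3)/30 + 27*log(x - 2)/20 + 9*log(x + 2)/20 - 53*log(x + 3)/30 + C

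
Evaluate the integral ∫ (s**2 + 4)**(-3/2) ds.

Substitute s = 2·tan(θ), so ds = 2·sec(θ)^2 dθ and the radical becomes sqrt(s**2 + 4) = 2·sec(θ) by the Pythagorean identity.
Integrate the resulting trig expression in θ, then back-substitute tan(θ) = s/2, sec(θ) = sqrt(s**2 + 4)/2 (absorbing any constant into C).

s/(4*sqrt(s**2 + 4)) + C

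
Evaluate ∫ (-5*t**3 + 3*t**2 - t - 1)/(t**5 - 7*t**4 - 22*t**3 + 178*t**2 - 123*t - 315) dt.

Factor the denominator: (t - 7)*(t - 3)**2*(t + 1)*(t + 5).
Partial-fraction decomposition: 11/(48*(t + 5)) - 1/(64*(t + 1)) + 13/(16*(t - 3)) + 7/(8*(t - 3)**2) - 197/(192*(t - 7)).
Integrate each term; A/(t−a) gives A·log|t−a|; A/(t−a)² gives −A/(t−a).

-197*log(t - 7)/192 + 13*log(t - 3)/16 - log(t + 1)/64 + 11*log(t + 5)/48 - 7/(8*t - 24) + C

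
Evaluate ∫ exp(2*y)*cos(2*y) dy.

exp(2*y)*sin(2*y)/4 + exp(2*y)*cos(2*y)/4 + C

Let I denote the integral. Integrate by parts with u = cos(2*y), dv = exp(2*y) dy, so v = exp(2*y)/2: I = exp(2*y)*cos(2*y)/2 + ∫ exp(2*y)*sin(2*y) dy.
Apply parts again with u = sin(2*y), dv = exp(2*y) dy: ∫ exp(2*y)*sin(2*y) dy = exp(2*y)*sin(2*y)/2 − I. Substituting back brings back I: I = exp(2*y)*sin(2*y)/2 + exp(2*y)*cos(2*y)/2 − I.
Solving for I: (1 + 1)·I equals the remaining terms, so I = (1/2)·(exp(2*y)*sin(2*y)/2 + exp(2*y)*cos(2*y)/2).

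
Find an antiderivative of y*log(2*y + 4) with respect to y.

Use integration by parts with u = log(2*y + 4), dv = y dy.
Then du = 2/(2*y + 4) dy and v = y**2/2.

y**2*log(2*y + 4)/2 - y**2/4 + y - 2*log(y + 2) + C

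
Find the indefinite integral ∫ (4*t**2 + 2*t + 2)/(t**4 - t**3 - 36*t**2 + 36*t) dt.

log(t)/18 + 79*log(t - 6)/180 - 8*log(t - 1)/35 - 67*log(t + 6)/252 + C

Factor the denominator: t*(t - 6)*(t - 1)*(t + 6).
Partial-fraction decomposition: -67/(252*(t + 6)) - 8/(35*(t - 1)) + 79/(180*(t - 6)) + 1/(18*t).
Integrate each term: A/(t−a) contributes A·log|t−a|.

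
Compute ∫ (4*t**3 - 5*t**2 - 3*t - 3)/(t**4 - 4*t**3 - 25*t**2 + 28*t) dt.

-3*log(t)/28 + 1103*log(t - 7)/462 + 7*log(t - 1)/30 + 327*log(t + 4)/220 + C

Factor the denominator: t*(t - 7)*(t - 1)*(t + 4).
Partial-fraction decomposition: 327/(220*(t + 4)) + 7/(30*(t - 1)) + 1103/(462*(t - 7)) - 3/(28*t).
Integrate each term: A/(t−a) contributes A·log|t−a|.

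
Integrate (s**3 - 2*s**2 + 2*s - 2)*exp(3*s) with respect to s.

Use integration by parts with u = s**3 - 2*s**2 + 2*s - 2, dv = exp(3*s) ds, so v = exp(3*s)/3.
Apply parts 3 times (tabular method): alternate signs, differentiate u down to 0, integrate dv up.

(3*s**3 - 9*s**2 + 12*s - 10)*exp(3*s)/9 + C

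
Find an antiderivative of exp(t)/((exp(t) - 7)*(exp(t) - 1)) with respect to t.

log(exp(t) - 7)/6 - log(exp(t) - 1)/6 + C

Let u = e^t, du = e^t dt.
The integral becomes ∫ du/((u-7)(u-1)); decompose into partial fractions.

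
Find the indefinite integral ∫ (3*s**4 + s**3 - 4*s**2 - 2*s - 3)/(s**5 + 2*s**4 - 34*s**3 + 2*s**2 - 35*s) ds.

3*log(s)/35 + 629*log(s - 5)/520 + 89*log(s + 7)/56 + 3*log(s**2 + 1)/52 + atan(s)/13 + C

Factor the denominator: s*(s - 5)*(s + 7)*(s**2 + 1).
Partial-fraction decomposition: (3*s + 2)/(26*(s**2 + 1)) + 89/(56*(s + 7)) + 629/(520*(s - 5)) + 3/(35*s).
Integrate each term; A/(s−a) gives A·log|s−a|; the (Bs+D)/(s²+p²) term gives a log and an atan.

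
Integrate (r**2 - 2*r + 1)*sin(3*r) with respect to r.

Use integration by parts with u = r**2 - 2*r + 1, dv = sin(3*r) dr, so v = -cos(3*r)/3.
Apply parts 2 times (tabular method): alternate signs, differentiate u down to 0, integrate dv up.

-r**2*cos(3*r)/3 + 2*r*sin(3*r)/9 + 2*r*cos(3*r)/3 - 2*sin(3*r)/9 - 7*cos(3*r)/27 + C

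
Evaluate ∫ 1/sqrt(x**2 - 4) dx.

Substitute x = 2·sec(θ), so dx = 2·sec(θ)*tan(θ) dθ and the radical becomes sqrt(x**2 - 4) = 2·tan(θ) by the Pythagorean identity.
Integrate the resulting trig expression in θ, then back-substitute sec(θ) = x/2, tan(θ) = sqrt(x**2 - 4)/2 (absorbing any constant into C).

log(x + sqrt(x**2 - 4)) + C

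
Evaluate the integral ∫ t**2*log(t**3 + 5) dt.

t**3*log(t**3 + 5)/3 - t**3/3 + 5*log(t**3 + 5)/3 + C

Let u = t**3 + 5, so du = (3*t**2) dt.
The integral becomes (1/3)·∫ log(u) du; integrate by parts with u′=log(u), dv′=du.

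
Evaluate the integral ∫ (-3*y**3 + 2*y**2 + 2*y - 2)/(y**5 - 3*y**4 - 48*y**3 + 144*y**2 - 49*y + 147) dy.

Factor the denominator: (y - 7)*(y - 3)*(y + 7)*(y**2 + 1).
Partial-fraction decomposition: (11*y - 17)/(500*(y**2 + 1)) + 1111/(7000*(y + 7)) + 59/(400*(y - 3)) - 919/(2800*(y - 7)).
Integrate each term; A/(y−a) gives A·log|y−a|; the (By+D)/(y²+p²) term gives a log and an atan.

-919*log(y - 7)/2800 + 59*log(y - 3)/400 + 1111*log(y + 7)/7000 + 11*log(y**2 + 1)/1000 - 17*atan(y)/500 + C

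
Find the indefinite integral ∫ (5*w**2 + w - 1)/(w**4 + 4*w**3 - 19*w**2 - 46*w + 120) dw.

Factor the denominator: (w - 3)*(w - 2)*(w + 4)*(w + 5).
Partial-fraction decomposition: -17/(8*(w + 5)) + 25/(14*(w + 4)) - 1/(2*(w - 2)) + 47/(56*(w - 3)).
Integrate each term: A/(w−a) contributes A·log|w−a|.

47*log(w - 3)/56 - log(w - 2)/2 + 25*log(w + 4)/14 - 17*log(w + 5)/8 + C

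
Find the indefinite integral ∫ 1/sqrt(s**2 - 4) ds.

log(s + sqrt(s**2 - 4)) + C

Substitute s = 2·sec(θ), so ds = 2·sec(θ)*tan(θ) dθ and the radical becomes sqrt(s**2 - 4) = 2·tan(θ) by the Pythagorean identity.
Integrate the resulting trig expression in θ, then back-substitute sec(θ) = s/2, tan(θ) = sqrt(s**2 - 4)/2 (absorbing any constant into C).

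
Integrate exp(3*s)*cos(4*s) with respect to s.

4*exp(3*s)*sin(4*s)/25 + 3*exp(3*s)*cos(4*s)/25 + C

Let I denote the integral. Integrate by parts with u = cos(4*s), dv = exp(3*s) ds, so v = exp(3*s)/3: I = exp(3*s)*cos(4*s)/3 + (4/3)·∫ exp(3*s)*sin(4*s) ds.
Apply parts again with u = sin(4*s), dv = exp(3*s) ds: ∫ exp(3*s)*sin(4*s) ds = exp(3*s)*sin(4*s)/3 − (4/3)·I. Substituting back brings back I: I = 4*exp(3*s)*sin(4*s)/9 + exp(3*s)*cos(4*s)/3 − (16/9)·I.
Solving for I: (1 + 16/9)·I equals the remaining terms, so I = (9/25)·(4*exp(3*s)*sin(4*s)/9 + exp(3*s)*cos(4*s)/3).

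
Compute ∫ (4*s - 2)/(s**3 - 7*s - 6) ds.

log(s - 3)/2 + 3*log(s + 1)/2 - 2*log(s + 2) + C

Factor the denominator: (s - 3)*(s + 1)*(s + 2).
Partial-fraction decomposition: -2/(s + 2) + 3/(2*(s + 1)) + 1/(2*(s - 3)).
Integrate each term: A/(s−a) contributes A·log|s−a|.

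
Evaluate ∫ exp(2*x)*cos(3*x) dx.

Let I denote the integral. Integrate by parts with u = cos(3*x), dv = exp(2*x) dx, so v = exp(2*x)/2: I = exp(2*x)*cos(3*x)/2 + (3/2)·∫ exp(2*x)*sin(3*x) dx.
Apply parts again with u = sin(3*x), dv = exp(2*x) dx: ∫ exp(2*x)*sin(3*x) dx = exp(2*x)*sin(3*x)/2 − (3/2)·I. Substituting back brings back I: I = 3*exp(2*x)*sin(3*x)/4 + exp(2*x)*cos(3*x)/2 − (9/4)·I.
Solving for I: (1 + 9/4)·I equals the remaining terms, so I = (4/13)·(3*exp(2*x)*sin(3*x)/4 + exp(2*x)*cos(3*x)/2).

3*exp(2*x)*sin(3*x)/13 + 2*exp(2*x)*cos(3*x)/13 + C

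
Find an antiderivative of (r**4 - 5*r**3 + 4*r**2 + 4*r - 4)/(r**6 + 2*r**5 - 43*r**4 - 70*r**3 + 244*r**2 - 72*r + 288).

19*log(r - 6)/888 + log(r - 2)/240 + 31*log(r + 4)/102 - 623*log(r + 6)/1776 + 67*log(r**2 + 1)/6290 - 81*atan(r)/3145 + C

Factor the denominator: (r - 6)*(r - 2)*(r + 4)*(r + 6)*(r**2 + 1).
Partial-fraction decomposition: (67*r - 81)/(3145*(r**2 + 1)) - 623/(1776*(r + 6)) + 31/(102*(r + 4)) + 1/(240*(r - 2)) + 19/(888*(r - 6)).
Integrate each term; A/(r−a) gives A·log|r−a|; the (Br+D)/(r²+p²) term gives a log and an atan.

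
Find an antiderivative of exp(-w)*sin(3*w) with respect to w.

Let I denote the integral. Integrate by parts with u = sin(3*w), dv = exp(-w) dw, so v = -exp(-w): I = -exp(-w)*sin(3*w) + 3·∫ exp(-w)*cos(3*w) dw.
Apply parts again with u = cos(3*w), dv = exp(-w) dw: ∫ exp(-w)*cos(3*w) dw = -exp(-w)*cos(3*w) − 3·I. Substituting back brings back I: I = -exp(-w)*sin(3*w) - 3*exp(-w)*cos(3*w) − 9·I.
Solving for I: (1 + 9)·I equals the remaining terms, so I = (1/10)·(-exp(-w)*sin(3*w) - 3*exp(-w)*cos(3*w)).

-exp(-w)*sin(3*w)/10 - 3*exp(-w)*cos(3*w)/10 + C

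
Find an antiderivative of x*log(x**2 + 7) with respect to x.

Let u = x**2 + 7, so du = (2*x) dx.
The integral becomes (1/2)·∫ log(u) du; integrate by parts with u′=log(u), dv′=du.

x**2*log(x**2 + 7)/2 - x**2/2 + 7*log(x**2 + 7)/2 + C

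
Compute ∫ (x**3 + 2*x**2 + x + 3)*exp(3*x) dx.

Use integration by parts with u = x**3 + 2*x**2 + x + 3, dv = exp(3*x) dx, so v = exp(3*x)/3.
Apply parts 3 times (tabular method): alternate signs, differentiate u down to 0, integrate dv up.

(9*x**3 + 9*x**2 + 3*x + 26)*exp(3*x)/27 + C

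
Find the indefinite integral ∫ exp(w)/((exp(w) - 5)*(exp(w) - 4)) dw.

log(exp(w) - 5) - log(exp(w) - 4) + C

Let u = e^w, du = e^w dw.
The integral becomes ∫ du/((u-5)(u-4)); decompose into partial fractions.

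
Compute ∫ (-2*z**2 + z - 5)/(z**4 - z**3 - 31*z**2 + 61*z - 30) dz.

-25*log(z - 5)/88 + 51*log(z - 1)/392 + 83*log(z + 6)/539 - 3/(14*z - 14) + C

Factor the denominator: (z - 5)*(z - 1)**2*(z + 6).
Partial-fraction decomposition: 83/(539*(z + 6)) + 51/(392*(z - 1)) + 3/(14*(z - 1)**2) - 25/(88*(z - 5)).
Integrate each term; A/(z−a) gives A·log|z−a|; A/(z−a)² gives −A/(z−a).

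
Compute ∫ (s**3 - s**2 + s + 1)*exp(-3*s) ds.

Use integration by parts with u = s**3 - s**2 + s + 1, dv = exp(-3*s) ds, so v = -exp(-3*s)/3.
Apply parts 3 times (tabular method): alternate signs, differentiate u down to 0, integrate dv up.

(-3*s**3 - 3*s - 4)*exp(-3*s)/9 + C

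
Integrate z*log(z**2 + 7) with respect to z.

z**2*log(z**2 + 7)/2 - z**2/2 + 7*log(z**2 + 7)/2 + C

Let u = z**2 + 7, so du = (2*z) dz.
The integral becomes (1/2)·∫ log(u) du; integrate by parts with u′=log(u), dv′=du.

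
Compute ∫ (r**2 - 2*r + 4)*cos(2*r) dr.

Use integration by parts with u = r**2 - 2*r + 4, dv = cos(2*r) dr, so v = sin(2*r)/2.
Apply parts 2 times (tabular method): alternate signs, differentiate u down to 0, integrate dv up.

r**2*sin(2*r)/2 - r*sin(2*r) + r*cos(2*r)/2 + 7*sin(2*r)/4 - cos(2*r)/2 + C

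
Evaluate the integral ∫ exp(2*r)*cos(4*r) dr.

exp(2*r)*sin(4*r)/5 + exp(2*r)*cos(4*r)/10 + C

Let I denote the integral. Integrate by parts with u = cos(4*r), dv = exp(2*r) dr, so v = exp(2*r)/2: I = exp(2*r)*cos(4*r)/2 + 2·∫ exp(2*r)*sin(4*r) dr.
Apply parts again with u = sin(4*r), dv = exp(2*r) dr: ∫ exp(2*r)*sin(4*r) dr = exp(2*r)*sin(4*r)/2 − 2·I. Substituting back brings back I: I = exp(2*r)*sin(4*r) + exp(2*r)*cos(4*r)/2 − 4·I.
Solving for I: (1 + 4)·I equals the remaining terms, so I = (1/5)·(exp(2*r)*sin(4*r) + exp(2*r)*cos(4*r)/2).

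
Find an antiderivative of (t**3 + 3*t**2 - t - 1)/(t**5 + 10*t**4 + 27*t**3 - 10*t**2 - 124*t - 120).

Factor the denominator: (t - 2)*(t + 2)**2*(t + 3)*(t + 5).
Partial-fraction decomposition: -23/(63*(t + 5)) - 1/(5*(t + 3)) + 77/(144*(t + 2)) - 5/(12*(t + 2)**2) + 17/(560*(t - 2)).
Integrate each term; A/(t−a) gives A·log|t−a|; A/(t−a)² gives −A/(t−a).

17*log(t - 2)/560 + 77*log(t + 2)/144 - log(t + 3)/5 - 23*log(t + 5)/63 + 5/(12*t + 24) + C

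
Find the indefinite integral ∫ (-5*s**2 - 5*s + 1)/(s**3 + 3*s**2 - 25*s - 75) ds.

-149*log(s - 5)/80 + 29*log(s + 3)/16 - 99*log(s + 5)/20 + C

Factor the denominator: (s - 5)*(s + 3)*(s + 5).
Partial-fraction decomposition: -99/(20*(s + 5)) + 29/(16*(s + 3)) - 149/(80*(s - 5)).
Integrate each term: A/(s−a) contributes A·log|s−a|.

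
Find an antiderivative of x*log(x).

x**2*log(x)/2 - x**2/4 + C

Use integration by parts with u = log(x), dv = x dx.
Then du = 1/x dx and v = x**2/2.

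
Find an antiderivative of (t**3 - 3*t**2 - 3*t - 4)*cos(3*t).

Use integration by parts with u = t**3 - 3*t**2 - 3*t - 4, dv = cos(3*t) dt, so v = sin(3*t)/3.
Apply parts 3 times (tabular method): alternate signs, differentiate u down to 0, integrate dv up.

t**3*sin(3*t)/3 - t**2*sin(3*t) + t**2*cos(3*t)/3 - 11*t*sin(3*t)/9 - 2*t*cos(3*t)/3 - 10*sin(3*t)/9 - 11*cos(3*t)/27 + C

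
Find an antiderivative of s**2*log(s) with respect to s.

Use integration by parts with u = log(s), dv = s**2 ds.
Then du = 1/s ds and v = s**3/3.

s**3*log(s)/3 - s**3/9 + C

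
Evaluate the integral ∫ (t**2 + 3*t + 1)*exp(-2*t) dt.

(-t**2 - 4*t - 3)*exp(-2*t)/2 + C

Use integration by parts with u = t**2 + 3*t + 1, dv = exp(-2*t) dt, so v = -exp(-2*t)/2.
Apply parts 2 times (tabular method): alternate signs, differentiate u down to 0, integrate dv up.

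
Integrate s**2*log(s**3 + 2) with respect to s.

Let u = s**3 + 2, so du = (3*s**2) ds.
The integral becomes (1/3)·∫ log(u) du; integrate by parts with u′=log(u), dv′=du.

s**3*log(s**3 + 2)/3 - s**3/3 + 2*log(s**3 + 2)/3 + C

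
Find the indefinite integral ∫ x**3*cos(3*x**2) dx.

x**2*sin(3*x**2)/6 + cos(3*x**2)/18 + C

Let u = x², du = 2x dx; rewrite as (1/2)∫ u^1·cos(3u) du.
Now integrate by parts 1 time.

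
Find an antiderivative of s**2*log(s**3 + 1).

s**3*log(s**3 + 1)/3 - s**3/3 + log(s**3 + 1)/3 + C

Let u = s**3 + 1, so du = (3*s**2) ds.
The integral becomes (1/3)·∫ log(u) du; integrate by parts with u′=log(u), dv′=du.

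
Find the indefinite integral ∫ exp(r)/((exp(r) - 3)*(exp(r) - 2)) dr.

log(exp(r) - 3) - log(exp(r) - 2) + C

Let u = e^r, du = e^r dr.
The integral becomes ∫ du/((u-2)(u-3)); decompose into partial fractions.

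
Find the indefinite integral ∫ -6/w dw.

Let u = 3*w**3, so du = (9*w**2) dw.
Rewriting, the integral becomes -2·∫ 1/u du = -2·log(u).
Substituting back, u = 3*w**3.

-6*log(w) - 2*log(3) + C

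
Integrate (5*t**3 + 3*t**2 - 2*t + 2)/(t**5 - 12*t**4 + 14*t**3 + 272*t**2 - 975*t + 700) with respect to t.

925*log(t - 7)/216 - 173*log(t - 5)/20 + 362*log(t - 4)/81 - log(t - 1)/54 - 269*log(t + 5)/3240 + C

Factor the denominator: (t - 7)*(t - 5)*(t - 4)*(t - 1)*(t + 5).
Partial-fraction decomposition: -269/(3240*(t + 5)) - 1/(54*(t - 1)) + 362/(81*(t - 4)) - 173/(20*(t - 5)) + 925/(216*(t - 7)).
Integrate each term: A/(t−a) contributes A·log|t−a|.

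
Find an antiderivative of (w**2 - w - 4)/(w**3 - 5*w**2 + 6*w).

Factor the denominator: w*(w - 3)*(w - 2).
Partial-fraction decomposition: 1/(w - 2) + 2/(3*(w - 3)) - 2/(3*w).
Integrate each term: A/(w−a) contributes A·log|w−a|.

-2*log(w)/3 + 2*log(w - 3)/3 + log(w - 2) + C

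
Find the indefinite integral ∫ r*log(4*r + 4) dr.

r**2*log(4*r + 4)/2 - r**2/4 + r/2 - log(r + 1)/2 + C

Use integration by parts with u = log(4*r + 4), dv = r dr.
Then du = 4/(4*r + 4) dr and v = r**2/2.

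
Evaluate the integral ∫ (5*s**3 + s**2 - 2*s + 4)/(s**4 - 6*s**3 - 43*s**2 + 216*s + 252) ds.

Factor the denominator: (s - 7)*(s - 6)*(s + 1)*(s + 6).
Partial-fraction decomposition: 257/(195*(s + 6)) + 1/(140*(s + 1)) - 277/(21*(s - 6)) + 877/(52*(s - 7)).
Integrate each term: A/(s−a) contributes A·log|s−a|.

877*log(s - 7)/52 - 277*log(s - 6)/21 + log(s + 1)/140 + 257*log(s + 6)/195 + C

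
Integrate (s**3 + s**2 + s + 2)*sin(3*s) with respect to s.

Use integration by parts with u = s**3 + s**2 + s + 2, dv = sin(3*s) ds, so v = -cos(3*s)/3.
Apply parts 3 times (tabular method): alternate signs, differentiate u down to 0, integrate dv up.

-s**3*cos(3*s)/3 + s**2*sin(3*s)/3 - s**2*cos(3*s)/3 + 2*s*sin(3*s)/9 - s*cos(3*s)/9 + sin(3*s)/27 - 16*cos(3*s)/27 + C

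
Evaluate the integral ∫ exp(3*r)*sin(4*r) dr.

Let I denote the integral. Integrate by parts with u = sin(4*r), dv = exp(3*r) dr, so v = exp(3*r)/3: I = exp(3*r)*sin(4*r)/3 − (4/3)·∫ exp(3*r)*cos(4*r) dr.
Apply parts again with u = cos(4*r), dv = exp(3*r) dr: ∫ exp(3*r)*cos(4*r) dr = exp(3*r)*cos(4*r)/3 + (4/3)·I. Substituting back brings back I: I = exp(3*r)*sin(4*r)/3 - 4*exp(3*r)*cos(4*r)/9 − (16/9)·I.
Solving for I: (1 + 16/9)·I equals the remaining terms, so I = (9/25)·(exp(3*r)*sin(4*r)/3 - 4*exp(3*r)*cos(4*r)/9).

3*exp(3*r)*sin(4*r)/25 - 4*exp(3*r)*cos(4*r)/25 + C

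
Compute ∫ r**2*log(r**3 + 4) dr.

Let u = r**3 + 4, so du = (3*r**2) dr.
The integral becomes (1/3)·∫ log(u) du; integrate by parts with u′=log(u), dv′=du.

r**3*log(r**3 + 4)/3 - r**3/3 + 4*log(r**3 + 4)/3 + C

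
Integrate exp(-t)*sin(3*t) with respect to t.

Let I denote the integral. Integrate by parts with u = sin(3*t), dv = exp(-t) dt, so v = -exp(-t): I = -exp(-t)*sin(3*t) + 3·∫ exp(-t)*cos(3*t) dt.
Apply parts again with u = cos(3*t), dv = exp(-t) dt: ∫ exp(-t)*cos(3*t) dt = -exp(-t)*cos(3*t) − 3·I. Substituting back brings back I: I = -exp(-t)*sin(3*t) - 3*exp(-t)*cos(3*t) − 9·I.
Solving for I: (1 + 9)·I equals the remaining terms, so I = (1/10)·(-exp(-t)*sin(3*t) - 3*exp(-t)*cos(3*t)).

-exp(-t)*sin(3*t)/10 - 3*exp(-t)*cos(3*t)/10 + C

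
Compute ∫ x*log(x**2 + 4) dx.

x**2*log(x**2 + 4)/2 - x**2/2 + 2*log(x**2 + 4) + C

Let u = x**2 + 4, so du = (2*x) dx.
The integral becomes (1/2)·∫ log(u) du; integrate by parts with u′=log(u), dv′=du.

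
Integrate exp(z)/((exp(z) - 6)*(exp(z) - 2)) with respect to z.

Let u = e^z, du = e^z dz.
The integral becomes ∫ du/((u-6)(u-2)); decompose into partial fractions.

log(exp(z) - 6)/4 - log(exp(z) - 2)/4 + C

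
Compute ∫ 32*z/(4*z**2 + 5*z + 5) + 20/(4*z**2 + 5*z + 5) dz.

Let u = 4*z**2 + 5*z + 5, so du = (8*z + 5) dz.
Rewriting, the integral becomes 4·∫ 1/u du = 4·log(u).
Substituting back, u = 4*z**2 + 5*z + 5.

4*log(4*z**2 + 5*z + 5) + C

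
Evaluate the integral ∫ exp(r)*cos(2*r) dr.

2*exp(r)*sin(2*r)/5 + exp(r)*cos(2*r)/5 + C

Let I denote the integral. Integrate by parts with u = cos(2*r), dv = exp(r) dr, so v = exp(r): I = exp(r)*cos(2*r) + 2·∫ exp(r)*sin(2*r) dr.
Apply parts again with u = sin(2*r), dv = exp(r) dr: ∫ exp(r)*sin(2*r) dr = exp(r)*sin(2*r) − 2·I. Substituting back brings back I: I = 2*exp(r)*sin(2*r) + exp(r)*cos(2*r) − 4·I.
Solving for I: (1 + 4)·I equals the remaining terms, so I = (1/5)·(2*exp(r)*sin(2*r) + exp(r)*cos(2*r)).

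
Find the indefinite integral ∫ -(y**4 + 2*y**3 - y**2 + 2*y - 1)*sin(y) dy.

Use integration by parts with u = y**4 + 2*y**3 - y**2 + 2*y - 1, dv = -sin(y) dy, so v = cos(y).
Apply parts 4 times (tabular method): alternate signs, differentiate u down to 0, integrate dv up.

y**4*cos(y) - 4*y**3*sin(y) + 2*y**3*cos(y) - 6*y**2*sin(y) - 13*y**2*cos(y) + 26*y*sin(y) - 10*y*cos(y) + 10*sin(y) + 25*cos(y) + C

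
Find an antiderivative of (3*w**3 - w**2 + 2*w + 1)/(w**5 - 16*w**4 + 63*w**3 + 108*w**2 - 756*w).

-log(w)/756 + 199*log(w - 7)/14 - 13777*log(w - 6)/972 - 19*log(w + 3)/486 + 625/(54*w - 324) + C

Factor the denominator: w*(w - 7)*(w - 6)**2*(w + 3).
Partial-fraction decomposition: -19/(486*(w + 3)) - 13777/(972*(w - 6)) - 625/(54*(w - 6)**2) + 199/(14*(w - 7)) - 1/(756*w).
Integrate each term; A/(w−a) gives A·log|w−a|; A/(w−a)² gives −A/(w−a).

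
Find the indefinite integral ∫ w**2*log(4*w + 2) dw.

w**3*log(4*w + 2)/3 - w**3/9 + w**2/12 - w/12 + log(2*w + 1)/24 + C

Use integration by parts with u = log(4*w + 2), dv = w**2 dw.
Then du = 4/(4*w + 2) dw and v = w**3/3.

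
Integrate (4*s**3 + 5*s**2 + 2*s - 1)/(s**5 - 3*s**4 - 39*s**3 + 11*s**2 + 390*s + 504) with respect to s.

Factor the denominator: (s - 7)*(s - 4)*(s + 2)*(s + 3)**2.
Partial-fraction decomposition: 1/(10*(s + 3)) + (s + 3)**(-2) - 17/(54*(s + 2)) - 7/(18*(s - 4)) + 163/(270*(s - 7)).
Integrate each term; A/(s−a) gives A·log|s−a|; A/(s−a)² gives −A/(s−a).

163*log(s - 7)/270 - 7*log(s - 4)/18 - 17*log(s + 2)/54 + log(s + 3)/10 - 1/(s + 3) + C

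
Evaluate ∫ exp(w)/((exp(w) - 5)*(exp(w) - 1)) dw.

Let u = e^w, du = e^w dw.
The integral becomes ∫ du/((u-5)(u-1)); decompose into partial fractions.

log(exp(w) - 5)/4 - log(exp(w) - 1)/4 + C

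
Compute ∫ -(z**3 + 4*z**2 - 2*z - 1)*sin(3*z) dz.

z**3*cos(3*z)/3 - z**2*sin(3*z)/3 + 4*z**2*cos(3*z)/3 - 8*z*sin(3*z)/9 - 8*z*cos(3*z)/9 + 8*sin(3*z)/27 - 17*cos(3*z)/27 + C

Use integration by parts with u = z**3 + 4*z**2 - 2*z - 1, dv = -sin(3*z) dz, so v = cos(3*z)/3.
Apply parts 3 times (tabular method): alternate signs, differentiate u down to 0, integrate dv up.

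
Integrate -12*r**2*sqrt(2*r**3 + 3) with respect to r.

-4*(2*r**3 + 3)**(3/2)/3 + C

Let u = 2*r**3 + 3, so du = (6*r**2) dr.
Rewriting, the integral becomes -2·∫ √u du = -2·(2/3)u^(3/2).
Substituting back, u = 2*r**3 + 3.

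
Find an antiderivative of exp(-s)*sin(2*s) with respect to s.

-exp(-s)*sin(2*s)/5 - 2*exp(-s)*cos(2*s)/5 + C

Let I denote the integral. Integrate by parts with u = sin(2*s), dv = exp(-s) ds, so v = -exp(-s): I = -exp(-s)*sin(2*s) + 2·∫ exp(-s)*cos(2*s) ds.
Apply parts again with u = cos(2*s), dv = exp(-s) ds: ∫ exp(-s)*cos(2*s) ds = -exp(-s)*cos(2*s) − 2·I. Substituting back brings back I: I = -exp(-s)*sin(2*s) - 2*exp(-s)*cos(2*s) − 4·I.
Solving for I: (1 + 4)·I equals the remaining terms, so I = (1/5)·(-exp(-s)*sin(2*s) - 2*exp(-s)*cos(2*s)).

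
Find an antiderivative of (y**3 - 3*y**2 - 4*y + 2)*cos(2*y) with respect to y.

y**3*sin(2*y)/2 - 3*y**2*sin(2*y)/2 + 3*y**2*cos(2*y)/4 - 11*y*sin(2*y)/4 - 3*y*cos(2*y)/2 + 7*sin(2*y)/4 - 11*cos(2*y)/8 + C

Use integration by parts with u = y**3 - 3*y**2 - 4*y + 2, dv = cos(2*y) dy, so v = sin(2*y)/2.
Apply parts 3 times (tabular method): alternate signs, differentiate u down to 0, integrate dv up.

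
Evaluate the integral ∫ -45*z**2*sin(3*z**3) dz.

Let u = 3*z**3, so du = (9*z**2) dz.
Rewriting, the integral becomes -5·∫ sin(u) du = -5·-cos(u).
Substituting back, u = 3*z**3.

5*cos(3*z**3) + C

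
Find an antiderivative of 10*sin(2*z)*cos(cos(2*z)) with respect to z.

-5*sin(cos(2*z)) + C

Let u = cos(2*z), so du = (-2*sin(2*z)) dz.
Rewriting, the integral becomes -5·∫ cos(u) du = -5·sin(u).
Substituting back, u = cos(2*z).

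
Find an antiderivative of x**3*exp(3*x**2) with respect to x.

Let u = x², du = 2x dx; rewrite as (1/2)∫ u^1·exp(3u) du.
Now integrate by parts 1 time.

(3*x**2 - 1)*exp(3*x**2)/18 + C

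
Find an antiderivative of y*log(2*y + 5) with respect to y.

y**2*log(2*y + 5)/2 - y**2/4 + 5*y/4 - 25*log(2*y + 5)/8 + C

Use integration by parts with u = log(2*y + 5), dv = y dy.
Then du = 2/(2*y + 5) dy and v = y**2/2.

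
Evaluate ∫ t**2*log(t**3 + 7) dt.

Let u = t**3 + 7, so du = (3*t**2) dt.
The integral becomes (1/3)·∫ log(u) du; integrate by parts with u′=log(u), dv′=du.

t**3*log(t**3 + 7)/3 - t**3/3 + 7*log(t**3 + 7)/3 + C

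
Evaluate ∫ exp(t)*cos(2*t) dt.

Let I denote the integral. Integrate by parts with u = cos(2*t), dv = exp(t) dt, so v = exp(t): I = exp(t)*cos(2*t) + 2·∫ exp(t)*sin(2*t) dt.
Apply parts again with u = sin(2*t), dv = exp(t) dt: ∫ exp(t)*sin(2*t) dt = exp(t)*sin(2*t) − 2·I. Substituting back brings back I: I = 2*exp(t)*sin(2*t) + exp(t)*cos(2*t) − 4·I.
Solving for I: (1 + 4)·I equals the remaining terms, so I = (1/5)·(2*exp(t)*sin(2*t) + exp(t)*cos(2*t)).

2*exp(t)*sin(2*t)/5 + exp(t)*cos(2*t)/5 + C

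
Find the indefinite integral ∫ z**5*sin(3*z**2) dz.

-z**4*cos(3*z**2)/6 + z**2*sin(3*z**2)/9 + cos(3*z**2)/27 + C

Let u = z², du = 2z dz; rewrite as (1/2)∫ u^2·sin(3u) du.
Now integrate by parts 2 times.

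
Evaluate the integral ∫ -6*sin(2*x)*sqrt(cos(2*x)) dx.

Let u = cos(2*x), so du = (-2*sin(2*x)) dx.
Rewriting, the integral becomes 3·∫ √u du = 3·(2/3)u^(3/2).
Substituting back, u = cos(2*x).

2*cos(2*x)**(3/2) + C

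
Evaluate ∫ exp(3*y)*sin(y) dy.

3*exp(3*y)*sin(y)/10 - exp(3*y)*cos(y)/10 + C

Let I denote the integral. Integrate by parts with u = sin(y), dv = exp(3*y) dy, so v = exp(3*y)/3: I = exp(3*y)*sin(y)/3 − (1/3)·∫ exp(3*y)*cos(y) dy.
Apply parts again with u = cos(y), dv = exp(3*y) dy: ∫ exp(3*y)*cos(y) dy = exp(3*y)*cos(y)/3 + (1/3)·I. Substituting back brings back I: I = exp(3*y)*sin(y)/3 - exp(3*y)*cos(y)/9 − (1/9)·I.
Solving for I: (1 + 1/9)·I equals the remaining terms, so I = (9/10)·(exp(3*y)*sin(y)/3 - exp(3*y)*cos(y)/9).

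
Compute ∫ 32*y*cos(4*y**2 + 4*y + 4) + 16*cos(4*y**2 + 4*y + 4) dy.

4*sin(4*y**2 + 4*y + 4) + C

Let u = 4*y**2 + 4*y + 4, so du = (8*y + 4) dy.
Rewriting, the integral becomes 4·∫ cos(u) du = 4·sin(u).
Substituting back, u = 4*y**2 + 4*y + 4.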